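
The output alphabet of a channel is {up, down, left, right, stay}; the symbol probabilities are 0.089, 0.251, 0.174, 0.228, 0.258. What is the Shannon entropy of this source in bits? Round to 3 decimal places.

H = −Σ pᵢ log₂ pᵢ.
−0.089·log₂(0.089) = 0.3106
−0.251·log₂(0.251) = 0.5006
−0.174·log₂(0.174) = 0.4390
−0.228·log₂(0.228) = 0.4863
−0.258·log₂(0.258) = 0.5043
Sum ≈ 2.2407 → 2.241 bits.

2.241 bits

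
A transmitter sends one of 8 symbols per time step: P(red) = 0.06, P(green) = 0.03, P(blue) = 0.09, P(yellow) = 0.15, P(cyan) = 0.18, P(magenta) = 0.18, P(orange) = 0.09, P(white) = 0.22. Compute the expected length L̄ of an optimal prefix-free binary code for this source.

2.87 bits/symbol

Repeatedly combine the two least-probable nodes; the expected code length is the sum of the merged weights.
merge 3/100 + 3/50 → 9/100
merge 9/100 + 9/100 → 9/50
merge 9/100 + 3/20 → 6/25
merge 9/50 + 9/50 → 9/25
merge 9/50 + 11/50 → 2/5
merge 6/25 + 9/25 → 3/5
merge 2/5 + 3/5 → 1
L = 9/100 + 9/50 + 6/25 + 9/25 + 2/5 + 3/5 + 1 = 287/100 = 2.87 bits/symbol.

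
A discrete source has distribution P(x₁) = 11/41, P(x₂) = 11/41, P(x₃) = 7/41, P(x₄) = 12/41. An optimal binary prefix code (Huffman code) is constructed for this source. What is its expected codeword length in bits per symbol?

2 bits/symbol

Repeatedly combine the two least-probable nodes; the expected code length is the sum of the merged weights.
merge 7/41 + 11/41 → 18/41
merge 11/41 + 12/41 → 23/41
merge 18/41 + 23/41 → 1
L = 18/41 + 23/41 + 1 = 2 bits/symbol.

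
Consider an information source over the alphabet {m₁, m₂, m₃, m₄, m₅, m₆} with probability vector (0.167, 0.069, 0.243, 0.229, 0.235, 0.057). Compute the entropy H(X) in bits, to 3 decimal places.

2.407 bits

H = −Σ pᵢ log₂ pᵢ.
−0.167·log₂(0.167) = 0.4312
−0.069·log₂(0.069) = 0.2662
−0.243·log₂(0.243) = 0.4960
−0.229·log₂(0.229) = 0.4870
−0.235·log₂(0.235) = 0.4910
−0.057·log₂(0.057) = 0.2356
Sum ≈ 2.4069 → 2.407 bits.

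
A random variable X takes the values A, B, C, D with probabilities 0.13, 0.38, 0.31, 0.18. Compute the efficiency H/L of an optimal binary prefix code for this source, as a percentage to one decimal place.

Entropy H = −Σ p log₂ p ≈ 1.8822 bits.
Huffman merges: 13/100+9/50→31/100; 31/100+31/100→31/50; 19/50+31/50→1. L = 193/100 ≈ 1.9300.
Efficiency = H/L = 1.8822/1.9300 = 97.5%.

97.5%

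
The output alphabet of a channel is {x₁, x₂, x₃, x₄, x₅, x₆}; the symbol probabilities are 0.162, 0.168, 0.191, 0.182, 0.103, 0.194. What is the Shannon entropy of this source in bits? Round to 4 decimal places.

2.5580 bits

H = −Σ pᵢ log₂ pᵢ.
−0.162·log₂(0.162) = 0.4254
−0.168·log₂(0.168) = 0.4323
−0.191·log₂(0.191) = 0.4562
−0.182·log₂(0.182) = 0.4474
−0.103·log₂(0.103) = 0.3378
−0.194·log₂(0.194) = 0.4590
Sum ≈ 2.5580 → 2.5580 bits.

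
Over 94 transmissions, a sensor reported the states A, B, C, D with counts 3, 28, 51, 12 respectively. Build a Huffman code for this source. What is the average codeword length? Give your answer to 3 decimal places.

1.617 bits/symbol

Probabilities are the counts divided by 94.
Repeatedly combine the two least-probable nodes; the expected code length is the sum of the merged weights.
merge 3/94 + 6/47 → 15/94
merge 15/94 + 14/47 → 43/94
merge 43/94 + 51/94 → 1
L = 15/94 + 43/94 + 1 = 76/47 ≈ 1.617 bits/symbol.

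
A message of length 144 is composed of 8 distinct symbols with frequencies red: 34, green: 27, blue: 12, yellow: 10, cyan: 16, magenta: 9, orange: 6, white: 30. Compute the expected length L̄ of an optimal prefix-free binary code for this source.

Probabilities are the counts divided by 144.
Repeatedly combine the two least-probable nodes; the expected code length is the sum of the merged weights.
merge 1/24 + 1/16 → 5/48
merge 5/72 + 1/12 → 11/72
merge 5/48 + 1/9 → 31/144
merge 11/72 + 3/16 → 49/144
merge 5/24 + 31/144 → 61/144
merge 17/72 + 49/144 → 83/144
merge 61/144 + 83/144 → 1
L = 5/48 + 11/72 + 31/144 + 49/144 + 61/144 + 83/144 + 1 = 45/16 = 2.8125 bits/symbol.

2.8125 bits/symbol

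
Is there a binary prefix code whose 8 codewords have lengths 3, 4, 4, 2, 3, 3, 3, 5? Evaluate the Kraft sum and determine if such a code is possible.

With common denominator 2^5 = 32: Σ 2^(−ℓᵢ) = 4/32 + 2/32 + 2/32 + 8/32 + 4/32 + 4/32 + 4/32 + 1/32 = 29/32 = 0.90625.
Kraft's inequality requires Σ ≤ 1; here Σ = 0.90625 ≤ 1, so such a prefix code exists.

0.90625; yes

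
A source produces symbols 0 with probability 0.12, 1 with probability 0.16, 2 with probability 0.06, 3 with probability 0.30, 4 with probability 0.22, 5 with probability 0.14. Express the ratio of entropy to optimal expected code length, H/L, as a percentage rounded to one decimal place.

Entropy H = −Σ p log₂ p ≈ 2.4324 bits.
Huffman merges: 3/50+3/25→9/50; 7/50+4/25→3/10; 9/50+11/50→2/5; 3/10+3/10→3/5; 2/5+3/5→1. L = 62/25 ≈ 2.4800.
Efficiency = H/L = 2.4324/2.4800 = 98.1%.

98.1%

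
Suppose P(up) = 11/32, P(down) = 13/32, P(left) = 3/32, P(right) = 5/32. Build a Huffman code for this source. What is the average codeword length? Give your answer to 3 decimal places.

Repeatedly combine the two least-probable nodes; the expected code length is the sum of the merged weights.
merge 3/32 + 5/32 → 1/4
merge 1/4 + 11/32 → 19/32
merge 13/32 + 19/32 → 1
L = 1/4 + 19/32 + 1 = 59/32 ≈ 1.844 bits/symbol.

1.844 bits/symbol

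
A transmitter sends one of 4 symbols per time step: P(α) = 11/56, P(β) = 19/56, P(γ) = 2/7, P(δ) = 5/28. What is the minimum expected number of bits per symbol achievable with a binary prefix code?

2 bits/symbol

Repeatedly combine the two least-probable nodes; the expected code length is the sum of the merged weights.
merge 5/28 + 11/56 → 3/8
merge 2/7 + 19/56 → 5/8
merge 3/8 + 5/8 → 1
L = 3/8 + 5/8 + 1 = 2 bits/symbol.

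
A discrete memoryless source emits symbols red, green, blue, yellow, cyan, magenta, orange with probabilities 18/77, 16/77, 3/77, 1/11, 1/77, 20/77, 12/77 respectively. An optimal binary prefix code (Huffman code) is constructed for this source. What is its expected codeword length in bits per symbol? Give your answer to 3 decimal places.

Repeatedly combine the two least-probable nodes; the expected code length is the sum of the merged weights.
merge 1/77 + 3/77 → 4/77
merge 4/77 + 1/11 → 1/7
merge 1/7 + 12/77 → 23/77
merge 16/77 + 18/77 → 34/77
merge 20/77 + 23/77 → 43/77
merge 34/77 + 43/77 → 1
L = 4/77 + 1/7 + 23/77 + 34/77 + 43/77 + 1 = 192/77 ≈ 2.494 bits/symbol.

2.494 bits/symbol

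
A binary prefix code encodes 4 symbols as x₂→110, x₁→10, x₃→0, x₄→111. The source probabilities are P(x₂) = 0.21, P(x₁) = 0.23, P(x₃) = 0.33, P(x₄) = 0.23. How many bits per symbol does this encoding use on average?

2.11 bits/symbol

L̄ = Σ pᵢ·ℓᵢ = 0.21·3 + 0.23·2 + 0.33·1 + 0.23·3 = 2.11 bits/symbol.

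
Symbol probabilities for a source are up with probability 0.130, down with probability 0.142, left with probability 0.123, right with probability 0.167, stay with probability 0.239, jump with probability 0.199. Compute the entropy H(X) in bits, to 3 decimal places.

2.543 bits

H = −Σ pᵢ log₂ pᵢ.
−0.130·log₂(0.130) = 0.3826
−0.142·log₂(0.142) = 0.3999
−0.123·log₂(0.123) = 0.3719
−0.167·log₂(0.167) = 0.4312
−0.239·log₂(0.239) = 0.4935
−0.199·log₂(0.199) = 0.4635
Sum ≈ 2.5426 → 2.543 bits.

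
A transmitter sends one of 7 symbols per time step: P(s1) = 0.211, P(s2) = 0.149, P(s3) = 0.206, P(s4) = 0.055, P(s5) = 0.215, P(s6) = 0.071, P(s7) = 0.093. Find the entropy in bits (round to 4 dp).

2.6489 bits

H = −Σ pᵢ log₂ pᵢ.
−0.211·log₂(0.211) = 0.4736
−0.149·log₂(0.149) = 0.4092
−0.206·log₂(0.206) = 0.4695
−0.055·log₂(0.055) = 0.2301
−0.215·log₂(0.215) = 0.4768
−0.071·log₂(0.071) = 0.2709
−0.093·log₂(0.093) = 0.3187
Sum ≈ 2.6489 → 2.6489 bits.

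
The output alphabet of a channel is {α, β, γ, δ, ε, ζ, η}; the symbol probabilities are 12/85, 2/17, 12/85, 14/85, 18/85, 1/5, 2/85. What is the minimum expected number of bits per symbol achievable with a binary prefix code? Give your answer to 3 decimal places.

2.729 bits/symbol

Repeatedly combine the two least-probable nodes; the expected code length is the sum of the merged weights.
merge 2/85 + 2/17 → 12/85
merge 12/85 + 12/85 → 24/85
merge 12/85 + 14/85 → 26/85
merge 1/5 + 18/85 → 7/17
merge 24/85 + 26/85 → 10/17
merge 7/17 + 10/17 → 1
L = 12/85 + 24/85 + 26/85 + 7/17 + 10/17 + 1 = 232/85 ≈ 2.729 bits/symbol.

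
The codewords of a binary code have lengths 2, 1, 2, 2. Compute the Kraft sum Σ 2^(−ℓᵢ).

With common denominator 2^2 = 4: Σ 2^(−ℓᵢ) = 1/4 + 2/4 + 1/4 + 1/4 = 5/4 = 1.25.

1.25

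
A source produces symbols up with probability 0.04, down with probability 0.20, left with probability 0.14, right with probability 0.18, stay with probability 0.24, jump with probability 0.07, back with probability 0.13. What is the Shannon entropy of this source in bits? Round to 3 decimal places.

H = −Σ pᵢ log₂ pᵢ.
−0.04·log₂(0.04) = 0.1858
−0.20·log₂(0.20) = 0.4644
−0.14·log₂(0.14) = 0.3971
−0.18·log₂(0.18) = 0.4453
−0.24·log₂(0.24) = 0.4941
−0.07·log₂(0.07) = 0.2686
−0.13·log₂(0.13) = 0.3826
Sum ≈ 2.6379 → 2.638 bits.

2.638 bits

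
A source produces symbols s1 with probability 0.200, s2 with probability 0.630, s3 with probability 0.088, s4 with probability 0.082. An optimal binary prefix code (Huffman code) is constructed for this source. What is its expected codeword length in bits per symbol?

Repeatedly combine the two least-probable nodes; the expected code length is the sum of the merged weights.
merge 41/500 + 11/125 → 17/100
merge 17/100 + 1/5 → 37/100
merge 37/100 + 63/100 → 1
L = 17/100 + 37/100 + 1 = 77/50 = 1.54 bits/symbol.

1.54 bits/symbol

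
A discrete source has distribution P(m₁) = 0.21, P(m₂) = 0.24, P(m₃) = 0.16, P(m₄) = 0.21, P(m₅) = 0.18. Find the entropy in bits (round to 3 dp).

2.308 bits

H = −Σ pᵢ log₂ pᵢ.
−0.21·log₂(0.21) = 0.4728
−0.24·log₂(0.24) = 0.4941
−0.16·log₂(0.16) = 0.4230
−0.21·log₂(0.21) = 0.4728
−0.18·log₂(0.18) = 0.4453
Sum ≈ 2.3081 → 2.308 bits.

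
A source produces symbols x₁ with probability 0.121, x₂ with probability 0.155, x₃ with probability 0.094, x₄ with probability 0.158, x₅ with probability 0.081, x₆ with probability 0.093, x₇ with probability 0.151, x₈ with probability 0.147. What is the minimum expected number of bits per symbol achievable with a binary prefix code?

Repeatedly combine the two least-probable nodes; the expected code length is the sum of the merged weights.
merge 81/1000 + 93/1000 → 87/500
merge 47/500 + 121/1000 → 43/200
merge 147/1000 + 151/1000 → 149/500
merge 31/200 + 79/500 → 313/1000
merge 87/500 + 43/200 → 389/1000
merge 149/500 + 313/1000 → 611/1000
merge 389/1000 + 611/1000 → 1
L = 87/500 + 43/200 + 149/500 + 313/1000 + 389/1000 + 611/1000 + 1 = 3 bits/symbol.

3 bits/symbol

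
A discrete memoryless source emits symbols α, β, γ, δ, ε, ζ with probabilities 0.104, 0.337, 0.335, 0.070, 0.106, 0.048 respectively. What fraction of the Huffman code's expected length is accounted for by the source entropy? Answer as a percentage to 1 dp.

95.7%

Entropy H = −Σ p log₂ p ≈ 2.2190 bits.
Huffman merges: 6/125+7/100→59/500; 13/125+53/500→21/100; 59/500+21/100→41/125; 41/125+67/200→663/1000; 337/1000+663/1000→1. L = 2319/1000 ≈ 2.3190.
Efficiency = H/L = 2.2190/2.3190 = 95.7%.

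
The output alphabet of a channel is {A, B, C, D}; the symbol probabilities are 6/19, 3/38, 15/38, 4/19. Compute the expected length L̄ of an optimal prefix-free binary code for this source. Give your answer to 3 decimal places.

Repeatedly combine the two least-probable nodes; the expected code length is the sum of the merged weights.
merge 3/38 + 4/19 → 11/38
merge 11/38 + 6/19 → 23/38
merge 15/38 + 23/38 → 1
L = 11/38 + 23/38 + 1 = 36/19 ≈ 1.895 bits/symbol.

1.895 bits/symbol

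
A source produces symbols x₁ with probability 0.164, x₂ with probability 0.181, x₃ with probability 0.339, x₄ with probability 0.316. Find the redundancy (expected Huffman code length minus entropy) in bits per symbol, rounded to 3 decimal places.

Entropy H = −Σ p log₂ p ≈ 1.9283 bits.
Huffman merges: 41/250+181/1000→69/200; 79/250+339/1000→131/200; 69/200+131/200→1. L = 2 ≈ 2.0000.
L − H = 2.0000 − 1.9283 = 0.072 bits.

0.072 bits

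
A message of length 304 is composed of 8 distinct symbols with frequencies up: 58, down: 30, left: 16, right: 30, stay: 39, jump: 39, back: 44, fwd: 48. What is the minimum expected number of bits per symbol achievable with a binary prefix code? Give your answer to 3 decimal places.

2.961 bits/symbol

Probabilities are the counts divided by 304.
Repeatedly combine the two least-probable nodes; the expected code length is the sum of the merged weights.
merge 1/19 + 15/152 → 23/152
merge 15/152 + 39/304 → 69/304
merge 39/304 + 11/76 → 83/304
merge 23/152 + 3/19 → 47/152
merge 29/152 + 69/304 → 127/304
merge 83/304 + 47/152 → 177/304
merge 127/304 + 177/304 → 1
L = 23/152 + 69/304 + 83/304 + 47/152 + 127/304 + 177/304 + 1 = 225/76 ≈ 2.961 bits/symbol.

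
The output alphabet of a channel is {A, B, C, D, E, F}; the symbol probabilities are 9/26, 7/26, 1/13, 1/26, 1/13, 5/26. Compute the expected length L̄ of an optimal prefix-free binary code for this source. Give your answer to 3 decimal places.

2.308 bits/symbol

Repeatedly combine the two least-probable nodes; the expected code length is the sum of the merged weights.
merge 1/26 + 1/13 → 3/26
merge 1/13 + 3/26 → 5/26
merge 5/26 + 5/26 → 5/13
merge 7/26 + 9/26 → 8/13
merge 5/13 + 8/13 → 1
L = 3/26 + 5/26 + 5/13 + 8/13 + 1 = 30/13 ≈ 2.308 bits/symbol.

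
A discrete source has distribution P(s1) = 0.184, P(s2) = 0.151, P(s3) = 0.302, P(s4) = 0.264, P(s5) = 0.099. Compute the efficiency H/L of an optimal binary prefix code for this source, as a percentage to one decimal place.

98.7%

Entropy H = −Σ p log₂ p ≈ 2.2204 bits.
Huffman merges: 99/1000+151/1000→1/4; 23/125+1/4→217/500; 33/125+151/500→283/500; 217/500+283/500→1. L = 9/4 ≈ 2.2500.
Efficiency = H/L = 2.2204/2.2500 = 98.7%.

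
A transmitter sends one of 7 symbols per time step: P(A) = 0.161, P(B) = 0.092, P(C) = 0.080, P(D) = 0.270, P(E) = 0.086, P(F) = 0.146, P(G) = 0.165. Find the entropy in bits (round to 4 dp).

H = −Σ pᵢ log₂ pᵢ.
−0.161·log₂(0.161) = 0.4242
−0.092·log₂(0.092) = 0.3167
−0.080·log₂(0.080) = 0.2915
−0.270·log₂(0.270) = 0.5100
−0.086·log₂(0.086) = 0.3044
−0.146·log₂(0.146) = 0.4053
−0.165·log₂(0.165) = 0.4289
Sum ≈ 2.6810 → 2.6810 bits.

2.6810 bits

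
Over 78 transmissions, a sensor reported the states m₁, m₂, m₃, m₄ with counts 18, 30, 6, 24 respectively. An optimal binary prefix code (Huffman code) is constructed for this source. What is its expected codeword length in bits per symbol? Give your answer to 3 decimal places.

Probabilities are the counts divided by 78.
Repeatedly combine the two least-probable nodes; the expected code length is the sum of the merged weights.
merge 1/13 + 3/13 → 4/13
merge 4/13 + 4/13 → 8/13
merge 5/13 + 8/13 → 1
L = 4/13 + 8/13 + 1 = 25/13 ≈ 1.923 bits/symbol.

1.923 bits/symbol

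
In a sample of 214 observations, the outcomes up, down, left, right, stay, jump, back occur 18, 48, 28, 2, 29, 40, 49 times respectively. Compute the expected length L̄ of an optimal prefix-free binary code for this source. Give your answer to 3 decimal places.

Probabilities are the counts divided by 214.
Repeatedly combine the two least-probable nodes; the expected code length is the sum of the merged weights.
merge 1/107 + 9/107 → 10/107
merge 10/107 + 14/107 → 24/107
merge 29/214 + 20/107 → 69/214
merge 24/107 + 24/107 → 48/107
merge 49/214 + 69/214 → 59/107
merge 48/107 + 59/107 → 1
L = 10/107 + 24/107 + 69/214 + 48/107 + 59/107 + 1 = 565/214 ≈ 2.640 bits/symbol.

2.640 bits/symbol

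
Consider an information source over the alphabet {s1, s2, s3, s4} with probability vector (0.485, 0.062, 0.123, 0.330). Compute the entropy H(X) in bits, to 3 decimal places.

H = −Σ pᵢ log₂ pᵢ.
−0.485·log₂(0.485) = 0.5063
−0.062·log₂(0.062) = 0.2487
−0.123·log₂(0.123) = 0.3719
−0.330·log₂(0.330) = 0.5278
Sum ≈ 1.6547 → 1.655 bits.

1.655 bits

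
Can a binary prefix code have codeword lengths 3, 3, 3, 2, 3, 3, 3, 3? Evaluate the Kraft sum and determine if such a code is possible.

With common denominator 2^3 = 8: Σ 2^(−ℓᵢ) = 1/8 + 1/8 + 1/8 + 2/8 + 1/8 + 1/8 + 1/8 + 1/8 = 9/8 = 1.125.
Kraft's inequality requires Σ ≤ 1; here Σ = 1.125 > 1, so no such prefix code exists.

1.125; no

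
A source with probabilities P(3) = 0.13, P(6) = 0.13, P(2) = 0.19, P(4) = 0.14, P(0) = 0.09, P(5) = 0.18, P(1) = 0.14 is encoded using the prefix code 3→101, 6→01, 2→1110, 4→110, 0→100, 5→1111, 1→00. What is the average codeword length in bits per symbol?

3.1 bits/symbol

L̄ = Σ pᵢ·ℓᵢ = 0.13·3 + 0.13·2 + 0.19·4 + 0.14·3 + 0.09·3 + 0.18·4 + 0.14·2 = 3.1 bits/symbol.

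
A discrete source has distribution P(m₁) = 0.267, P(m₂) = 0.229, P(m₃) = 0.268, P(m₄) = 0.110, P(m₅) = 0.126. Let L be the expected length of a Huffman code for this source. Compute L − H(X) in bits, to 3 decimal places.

Entropy H = −Σ p log₂ p ≈ 2.2316 bits.
Huffman merges: 11/100+63/500→59/250; 229/1000+59/250→93/200; 267/1000+67/250→107/200; 93/200+107/200→1. L = 559/250 ≈ 2.2360.
L − H = 2.2360 − 2.2316 = 0.004 bits.

0.004 bits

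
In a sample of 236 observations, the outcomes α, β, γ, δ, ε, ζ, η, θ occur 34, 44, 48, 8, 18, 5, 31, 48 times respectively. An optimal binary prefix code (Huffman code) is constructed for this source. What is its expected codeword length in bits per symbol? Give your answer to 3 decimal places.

2.780 bits/symbol

Probabilities are the counts divided by 236.
Repeatedly combine the two least-probable nodes; the expected code length is the sum of the merged weights.
merge 5/236 + 2/59 → 13/236
merge 13/236 + 9/118 → 31/236
merge 31/236 + 31/236 → 31/118
merge 17/118 + 11/59 → 39/118
merge 12/59 + 12/59 → 24/59
merge 31/118 + 39/118 → 35/59
merge 24/59 + 35/59 → 1
L = 13/236 + 31/236 + 31/118 + 39/118 + 24/59 + 35/59 + 1 = 164/59 ≈ 2.780 bits/symbol.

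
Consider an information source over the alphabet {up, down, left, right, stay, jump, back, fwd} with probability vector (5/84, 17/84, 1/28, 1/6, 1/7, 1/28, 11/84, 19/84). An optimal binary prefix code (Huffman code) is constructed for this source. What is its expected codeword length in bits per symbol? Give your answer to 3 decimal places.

2.774 bits/symbol

Repeatedly combine the two least-probable nodes; the expected code length is the sum of the merged weights.
merge 1/28 + 1/28 → 1/14
merge 5/84 + 1/14 → 11/84
merge 11/84 + 11/84 → 11/42
merge 1/7 + 1/6 → 13/42
merge 17/84 + 19/84 → 3/7
merge 11/42 + 13/42 → 4/7
merge 3/7 + 4/7 → 1
L = 1/14 + 11/84 + 11/42 + 13/42 + 3/7 + 4/7 + 1 = 233/84 ≈ 2.774 bits/symbol.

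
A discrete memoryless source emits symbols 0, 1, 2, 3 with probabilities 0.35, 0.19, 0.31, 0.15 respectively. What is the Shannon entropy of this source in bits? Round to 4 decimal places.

H = −Σ pᵢ log₂ pᵢ.
−0.35·log₂(0.35) = 0.5301
−0.19·log₂(0.19) = 0.4552
−0.31·log₂(0.31) = 0.5238
−0.15·log₂(0.15) = 0.4105
Sum ≈ 1.9197 → 1.9197 bits.

1.9197 bits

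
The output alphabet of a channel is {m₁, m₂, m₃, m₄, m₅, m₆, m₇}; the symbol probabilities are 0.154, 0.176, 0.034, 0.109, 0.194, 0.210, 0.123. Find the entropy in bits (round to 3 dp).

H = −Σ pᵢ log₂ pᵢ.
−0.154·log₂(0.154) = 0.4156
−0.176·log₂(0.176) = 0.4411
−0.034·log₂(0.034) = 0.1659
−0.109·log₂(0.109) = 0.3485
−0.194·log₂(0.194) = 0.4590
−0.210·log₂(0.210) = 0.4728
−0.123·log₂(0.123) = 0.3719
Sum ≈ 2.6748 → 2.675 bits.

2.675 bits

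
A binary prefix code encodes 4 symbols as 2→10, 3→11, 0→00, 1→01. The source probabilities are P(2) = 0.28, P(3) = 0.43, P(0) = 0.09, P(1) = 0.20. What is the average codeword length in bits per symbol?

2 bits/symbol

L̄ = Σ pᵢ·ℓᵢ = 0.28·2 + 0.43·2 + 0.09·2 + 0.20·2 = 2 bits/symbol.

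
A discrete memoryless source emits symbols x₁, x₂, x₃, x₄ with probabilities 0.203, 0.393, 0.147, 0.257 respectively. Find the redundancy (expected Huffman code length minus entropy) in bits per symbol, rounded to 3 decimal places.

Entropy H = −Σ p log₂ p ≈ 1.9069 bits.
Huffman merges: 147/1000+203/1000→7/20; 257/1000+7/20→607/1000; 393/1000+607/1000→1. L = 1957/1000 ≈ 1.9570.
L − H = 1.9570 − 1.9069 = 0.050 bits.

0.050 bits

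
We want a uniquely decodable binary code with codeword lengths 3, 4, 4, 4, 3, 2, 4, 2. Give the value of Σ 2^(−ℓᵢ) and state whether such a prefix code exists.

With common denominator 2^4 = 16: Σ 2^(−ℓᵢ) = 2/16 + 1/16 + 1/16 + 1/16 + 2/16 + 4/16 + 1/16 + 4/16 = 16/16 = 1.
Kraft's inequality requires Σ ≤ 1; here Σ = 1 ≤ 1, so such a prefix code exists.

1; yes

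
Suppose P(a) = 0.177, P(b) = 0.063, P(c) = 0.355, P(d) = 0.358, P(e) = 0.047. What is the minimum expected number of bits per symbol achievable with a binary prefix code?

2.039 bits/symbol

Repeatedly combine the two least-probable nodes; the expected code length is the sum of the merged weights.
merge 47/1000 + 63/1000 → 11/100
merge 11/100 + 177/1000 → 287/1000
merge 287/1000 + 71/200 → 321/500
merge 179/500 + 321/500 → 1
L = 11/100 + 287/1000 + 321/500 + 1 = 2039/1000 = 2.039 bits/symbol.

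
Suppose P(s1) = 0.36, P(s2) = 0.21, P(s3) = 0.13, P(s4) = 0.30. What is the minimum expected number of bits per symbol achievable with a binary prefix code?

Repeatedly combine the two least-probable nodes; the expected code length is the sum of the merged weights.
merge 13/100 + 21/100 → 17/50
merge 3/10 + 17/50 → 16/25
merge 9/25 + 16/25 → 1
L = 17/50 + 16/25 + 1 = 99/50 = 1.98 bits/symbol.

1.98 bits/symbol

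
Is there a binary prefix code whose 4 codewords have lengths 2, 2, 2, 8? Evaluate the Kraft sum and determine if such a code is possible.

With common denominator 2^8 = 256: Σ 2^(−ℓᵢ) = 64/256 + 64/256 + 64/256 + 1/256 = 193/256 = 0.75390625.
Kraft's inequality requires Σ ≤ 1; here Σ = 0.75390625 ≤ 1, so such a prefix code exists.

0.75390625; yes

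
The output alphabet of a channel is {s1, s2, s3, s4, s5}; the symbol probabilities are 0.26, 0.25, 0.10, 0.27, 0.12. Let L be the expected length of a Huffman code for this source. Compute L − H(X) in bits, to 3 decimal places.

Entropy H = −Σ p log₂ p ≈ 2.2146 bits.
Huffman merges: 1/10+3/25→11/50; 11/50+1/4→47/100; 13/50+27/100→53/100; 47/100+53/100→1. L = 111/50 ≈ 2.2200.
L − H = 2.2200 − 2.2146 = 0.005 bits.

0.005 bits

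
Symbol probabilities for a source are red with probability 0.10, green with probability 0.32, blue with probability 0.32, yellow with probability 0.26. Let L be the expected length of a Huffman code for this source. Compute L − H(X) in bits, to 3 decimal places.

0.110 bits

Entropy H = −Σ p log₂ p ≈ 1.8895 bits.
Huffman merges: 1/10+13/50→9/25; 8/25+8/25→16/25; 9/25+16/25→1. L = 2 ≈ 2.0000.
L − H = 2.0000 − 1.8895 = 0.110 bits.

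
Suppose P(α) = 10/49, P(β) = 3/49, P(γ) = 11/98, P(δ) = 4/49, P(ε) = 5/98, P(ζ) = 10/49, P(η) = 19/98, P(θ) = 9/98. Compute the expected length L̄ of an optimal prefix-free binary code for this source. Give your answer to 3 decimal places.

Repeatedly combine the two least-probable nodes; the expected code length is the sum of the merged weights.
merge 5/98 + 3/49 → 11/98
merge 4/49 + 9/98 → 17/98
merge 11/98 + 11/98 → 11/49
merge 17/98 + 19/98 → 18/49
merge 10/49 + 10/49 → 20/49
merge 11/49 + 18/49 → 29/49
merge 20/49 + 29/49 → 1
L = 11/98 + 17/98 + 11/49 + 18/49 + 20/49 + 29/49 + 1 = 141/49 ≈ 2.878 bits/symbol.

2.878 bits/symbol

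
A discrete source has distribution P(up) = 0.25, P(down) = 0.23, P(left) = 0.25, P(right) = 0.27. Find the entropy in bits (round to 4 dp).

1.9977 bits

H = −Σ pᵢ log₂ pᵢ.
−0.25·log₂(0.25) = 0.5000
−0.23·log₂(0.23) = 0.4877
−0.25·log₂(0.25) = 0.5000
−0.27·log₂(0.27) = 0.5100
Sum ≈ 1.9977 → 1.9977 bits.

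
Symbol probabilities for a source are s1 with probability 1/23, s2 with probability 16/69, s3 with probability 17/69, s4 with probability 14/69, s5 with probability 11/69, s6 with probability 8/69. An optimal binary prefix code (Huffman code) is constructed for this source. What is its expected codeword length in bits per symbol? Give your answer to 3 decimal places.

2.478 bits/symbol

Repeatedly combine the two least-probable nodes; the expected code length is the sum of the merged weights.
merge 1/23 + 8/69 → 11/69
merge 11/69 + 11/69 → 22/69
merge 14/69 + 16/69 → 10/23
merge 17/69 + 22/69 → 13/23
merge 10/23 + 13/23 → 1
L = 11/69 + 22/69 + 10/23 + 13/23 + 1 = 57/23 ≈ 2.478 bits/symbol.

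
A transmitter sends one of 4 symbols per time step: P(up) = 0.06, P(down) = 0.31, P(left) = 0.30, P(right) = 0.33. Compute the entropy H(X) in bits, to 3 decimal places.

H = −Σ pᵢ log₂ pᵢ.
−0.06·log₂(0.06) = 0.2435
−0.31·log₂(0.31) = 0.5238
−0.30·log₂(0.30) = 0.5211
−0.33·log₂(0.33) = 0.5278
Sum ≈ 1.8162 → 1.816 bits.

1.816 bits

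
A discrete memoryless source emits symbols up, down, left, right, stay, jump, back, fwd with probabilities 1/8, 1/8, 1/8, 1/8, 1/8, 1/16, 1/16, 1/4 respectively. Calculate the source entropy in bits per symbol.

Each probability is a power of 1/2, so log₂(1/p) is an integer.
H = Σ p·log₂(1/p) = 1/8·3 + 1/8·3 + 1/8·3 + 1/8·3 + 1/8·3 + 1/16·4 + 1/16·4 + 1/4·2 = 2.875 bits.

2.875 bits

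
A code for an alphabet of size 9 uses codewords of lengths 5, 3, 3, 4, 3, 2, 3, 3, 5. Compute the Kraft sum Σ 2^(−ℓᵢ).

With common denominator 2^5 = 32: Σ 2^(−ℓᵢ) = 1/32 + 4/32 + 4/32 + 2/32 + 4/32 + 8/32 + 4/32 + 4/32 + 1/32 = 32/32 = 1.

1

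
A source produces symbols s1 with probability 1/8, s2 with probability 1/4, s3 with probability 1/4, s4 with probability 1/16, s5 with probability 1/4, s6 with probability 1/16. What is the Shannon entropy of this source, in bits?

2.375 bits

Each probability is a power of 1/2, so log₂(1/p) is an integer.
H = Σ p·log₂(1/p) = 1/8·3 + 1/4·2 + 1/4·2 + 1/16·4 + 1/4·2 + 1/16·4 = 2.375 bits.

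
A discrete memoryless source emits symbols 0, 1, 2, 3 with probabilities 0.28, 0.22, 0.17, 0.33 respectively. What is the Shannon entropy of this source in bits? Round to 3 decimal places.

1.957 bits

H = −Σ pᵢ log₂ pᵢ.
−0.28·log₂(0.28) = 0.5142
−0.22·log₂(0.22) = 0.4806
−0.17·log₂(0.17) = 0.4346
−0.33·log₂(0.33) = 0.5278
Sum ≈ 1.9572 → 1.957 bits.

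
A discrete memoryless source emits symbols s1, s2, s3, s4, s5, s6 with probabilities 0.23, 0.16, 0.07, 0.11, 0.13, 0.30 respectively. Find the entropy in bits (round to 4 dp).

2.4333 bits

H = −Σ pᵢ log₂ pᵢ.
−0.23·log₂(0.23) = 0.4877
−0.16·log₂(0.16) = 0.4230
−0.07·log₂(0.07) = 0.2686
−0.11·log₂(0.11) = 0.3503
−0.13·log₂(0.13) = 0.3826
−0.30·log₂(0.30) = 0.5211
Sum ≈ 2.4333 → 2.4333 bits.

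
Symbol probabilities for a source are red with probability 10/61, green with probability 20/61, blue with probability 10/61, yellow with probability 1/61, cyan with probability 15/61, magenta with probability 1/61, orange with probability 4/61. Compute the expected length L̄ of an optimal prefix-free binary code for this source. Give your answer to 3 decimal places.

Repeatedly combine the two least-probable nodes; the expected code length is the sum of the merged weights.
merge 1/61 + 1/61 → 2/61
merge 2/61 + 4/61 → 6/61
merge 6/61 + 10/61 → 16/61
merge 10/61 + 15/61 → 25/61
merge 16/61 + 20/61 → 36/61
merge 25/61 + 36/61 → 1
L = 2/61 + 6/61 + 16/61 + 25/61 + 36/61 + 1 = 146/61 ≈ 2.393 bits/symbol.

2.393 bits/symbol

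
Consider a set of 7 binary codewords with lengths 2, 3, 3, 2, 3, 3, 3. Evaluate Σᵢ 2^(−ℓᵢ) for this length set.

With common denominator 2^3 = 8: Σ 2^(−ℓᵢ) = 2/8 + 1/8 + 1/8 + 2/8 + 1/8 + 1/8 + 1/8 = 9/8 = 1.125.

1.125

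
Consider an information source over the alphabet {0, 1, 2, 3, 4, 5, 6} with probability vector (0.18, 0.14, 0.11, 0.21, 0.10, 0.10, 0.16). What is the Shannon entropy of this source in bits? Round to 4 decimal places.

H = −Σ pᵢ log₂ pᵢ.
−0.18·log₂(0.18) = 0.4453
−0.14·log₂(0.14) = 0.3971
−0.11·log₂(0.11) = 0.3503
−0.21·log₂(0.21) = 0.4728
−0.10·log₂(0.10) = 0.3322
−0.10·log₂(0.10) = 0.3322
−0.16·log₂(0.16) = 0.4230
Sum ≈ 2.7529 → 2.7529 bits.

2.7529 bits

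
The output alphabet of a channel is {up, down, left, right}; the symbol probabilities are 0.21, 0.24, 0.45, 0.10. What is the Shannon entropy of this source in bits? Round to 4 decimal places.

H = −Σ pᵢ log₂ pᵢ.
−0.21·log₂(0.21) = 0.4728
−0.24·log₂(0.24) = 0.4941
−0.45·log₂(0.45) = 0.5184
−0.10·log₂(0.10) = 0.3322
Sum ≈ 1.8176 → 1.8176 bits.

1.8176 bits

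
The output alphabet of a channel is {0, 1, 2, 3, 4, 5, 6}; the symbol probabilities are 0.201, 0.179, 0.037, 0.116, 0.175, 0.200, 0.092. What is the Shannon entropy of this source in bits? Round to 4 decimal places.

H = −Σ pᵢ log₂ pᵢ.
−0.201·log₂(0.201) = 0.4653
−0.179·log₂(0.179) = 0.4443
−0.037·log₂(0.037) = 0.1760
−0.116·log₂(0.116) = 0.3605
−0.175·log₂(0.175) = 0.4401
−0.200·log₂(0.200) = 0.4644
−0.092·log₂(0.092) = 0.3167
Sum ≈ 2.6671 → 2.6671 bits.

2.6671 bits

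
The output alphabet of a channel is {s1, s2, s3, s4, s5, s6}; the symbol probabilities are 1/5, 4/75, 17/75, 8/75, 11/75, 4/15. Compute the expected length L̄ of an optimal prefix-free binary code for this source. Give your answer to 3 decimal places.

Repeatedly combine the two least-probable nodes; the expected code length is the sum of the merged weights.
merge 4/75 + 8/75 → 4/25
merge 11/75 + 4/25 → 23/75
merge 1/5 + 17/75 → 32/75
merge 4/15 + 23/75 → 43/75
merge 32/75 + 43/75 → 1
L = 4/25 + 23/75 + 32/75 + 43/75 + 1 = 37/15 ≈ 2.467 bits/symbol.

2.467 bits/symbol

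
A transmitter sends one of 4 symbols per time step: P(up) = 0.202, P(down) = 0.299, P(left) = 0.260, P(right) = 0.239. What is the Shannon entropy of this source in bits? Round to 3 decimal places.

1.986 bits

H = −Σ pᵢ log₂ pᵢ.
−0.202·log₂(0.202) = 0.4661
−0.299·log₂(0.299) = 0.5208
−0.260·log₂(0.260) = 0.5053
−0.239·log₂(0.239) = 0.4935
Sum ≈ 1.9857 → 1.986 bits.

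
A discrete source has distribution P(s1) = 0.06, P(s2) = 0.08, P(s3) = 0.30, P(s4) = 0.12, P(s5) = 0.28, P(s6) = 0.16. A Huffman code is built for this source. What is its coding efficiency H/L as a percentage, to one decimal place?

Entropy H = −Σ p log₂ p ≈ 2.3604 bits.
Huffman merges: 3/50+2/25→7/50; 3/25+7/50→13/50; 4/25+13/50→21/50; 7/25+3/10→29/50; 21/50+29/50→1. L = 12/5 ≈ 2.4000.
Efficiency = H/L = 2.3604/2.4000 = 98.4%.

98.4%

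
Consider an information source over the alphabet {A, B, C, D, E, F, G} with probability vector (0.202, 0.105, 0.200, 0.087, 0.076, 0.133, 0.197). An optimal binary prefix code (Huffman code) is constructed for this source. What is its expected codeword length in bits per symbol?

Repeatedly combine the two least-probable nodes; the expected code length is the sum of the merged weights.
merge 19/250 + 87/1000 → 163/1000
merge 21/200 + 133/1000 → 119/500
merge 163/1000 + 197/1000 → 9/25
merge 1/5 + 101/500 → 201/500
merge 119/500 + 9/25 → 299/500
merge 201/500 + 299/500 → 1
L = 163/1000 + 119/500 + 9/25 + 201/500 + 299/500 + 1 = 2761/1000 = 2.761 bits/symbol.

2.761 bits/symbol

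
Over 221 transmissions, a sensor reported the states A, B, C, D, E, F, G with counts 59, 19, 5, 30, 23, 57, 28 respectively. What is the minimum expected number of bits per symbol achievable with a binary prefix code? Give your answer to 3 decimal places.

Probabilities are the counts divided by 221.
Repeatedly combine the two least-probable nodes; the expected code length is the sum of the merged weights.
merge 5/221 + 19/221 → 24/221
merge 23/221 + 24/221 → 47/221
merge 28/221 + 30/221 → 58/221
merge 47/221 + 57/221 → 8/17
merge 58/221 + 59/221 → 9/17
merge 8/17 + 9/17 → 1
L = 24/221 + 47/221 + 58/221 + 8/17 + 9/17 + 1 = 571/221 ≈ 2.584 bits/symbol.

2.584 bits/symbol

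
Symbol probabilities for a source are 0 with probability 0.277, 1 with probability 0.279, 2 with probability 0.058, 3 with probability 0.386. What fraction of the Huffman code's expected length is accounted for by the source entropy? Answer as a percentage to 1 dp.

Entropy H = −Σ p log₂ p ≈ 1.7952 bits.
Huffman merges: 29/500+277/1000→67/200; 279/1000+67/200→307/500; 193/500+307/500→1. L = 1949/1000 ≈ 1.9490.
Efficiency = H/L = 1.7952/1.9490 = 92.1%.

92.1%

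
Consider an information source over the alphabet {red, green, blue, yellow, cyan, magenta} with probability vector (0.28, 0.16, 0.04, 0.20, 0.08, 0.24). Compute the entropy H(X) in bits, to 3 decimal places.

H = −Σ pᵢ log₂ pᵢ.
−0.28·log₂(0.28) = 0.5142
−0.16·log₂(0.16) = 0.4230
−0.04·log₂(0.04) = 0.1858
−0.20·log₂(0.20) = 0.4644
−0.08·log₂(0.08) = 0.2915
−0.24·log₂(0.24) = 0.4941
Sum ≈ 2.3730 → 2.373 bits.

2.373 bits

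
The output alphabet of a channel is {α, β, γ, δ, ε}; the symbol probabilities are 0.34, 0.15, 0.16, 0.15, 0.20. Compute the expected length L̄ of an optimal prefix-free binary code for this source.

Repeatedly combine the two least-probable nodes; the expected code length is the sum of the merged weights.
merge 3/20 + 3/20 → 3/10
merge 4/25 + 1/5 → 9/25
merge 3/10 + 17/50 → 16/25
merge 9/25 + 16/25 → 1
L = 3/10 + 9/25 + 16/25 + 1 = 23/10 = 2.3 bits/symbol.

2.3 bits/symbol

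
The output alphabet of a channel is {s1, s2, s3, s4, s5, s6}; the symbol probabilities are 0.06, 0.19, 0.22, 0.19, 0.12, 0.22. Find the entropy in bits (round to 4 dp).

H = −Σ pᵢ log₂ pᵢ.
−0.06·log₂(0.06) = 0.2435
−0.19·log₂(0.19) = 0.4552
−0.22·log₂(0.22) = 0.4806
−0.19·log₂(0.19) = 0.4552
−0.12·log₂(0.12) = 0.3671
−0.22·log₂(0.22) = 0.4806
Sum ≈ 2.4822 → 2.4822 bits.

2.4822 bits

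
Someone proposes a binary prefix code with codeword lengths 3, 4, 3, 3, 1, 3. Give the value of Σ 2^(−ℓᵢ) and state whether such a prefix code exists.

1.0625; no

With common denominator 2^4 = 16: Σ 2^(−ℓᵢ) = 2/16 + 1/16 + 2/16 + 2/16 + 8/16 + 2/16 = 17/16 = 1.0625.
Kraft's inequality requires Σ ≤ 1; here Σ = 1.0625 > 1, so no such prefix code exists.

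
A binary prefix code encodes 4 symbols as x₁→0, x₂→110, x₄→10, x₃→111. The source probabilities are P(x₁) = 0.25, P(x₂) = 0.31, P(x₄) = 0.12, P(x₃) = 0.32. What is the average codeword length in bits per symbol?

L̄ = Σ pᵢ·ℓᵢ = 0.25·1 + 0.31·3 + 0.12·2 + 0.32·3 = 2.38 bits/symbol.

2.38 bits/symbol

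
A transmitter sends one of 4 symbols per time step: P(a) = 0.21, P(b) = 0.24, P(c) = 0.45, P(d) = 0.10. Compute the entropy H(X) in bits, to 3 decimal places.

1.818 bits

H = −Σ pᵢ log₂ pᵢ.
−0.21·log₂(0.21) = 0.4728
−0.24·log₂(0.24) = 0.4941
−0.45·log₂(0.45) = 0.5184
−0.10·log₂(0.10) = 0.3322
Sum ≈ 1.8176 → 1.818 bits.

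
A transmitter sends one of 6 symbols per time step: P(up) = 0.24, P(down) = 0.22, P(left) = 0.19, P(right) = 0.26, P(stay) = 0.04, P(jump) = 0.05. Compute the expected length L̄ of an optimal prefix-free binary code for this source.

2.37 bits/symbol

Repeatedly combine the two least-probable nodes; the expected code length is the sum of the merged weights.
merge 1/25 + 1/20 → 9/100
merge 9/100 + 19/100 → 7/25
merge 11/50 + 6/25 → 23/50
merge 13/50 + 7/25 → 27/50
merge 23/50 + 27/50 → 1
L = 9/100 + 7/25 + 23/50 + 27/50 + 1 = 237/100 = 2.37 bits/symbol.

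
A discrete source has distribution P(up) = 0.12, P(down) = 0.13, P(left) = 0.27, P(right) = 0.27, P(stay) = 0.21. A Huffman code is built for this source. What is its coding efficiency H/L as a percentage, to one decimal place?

99.7%

Entropy H = −Σ p log₂ p ≈ 2.2426 bits.
Huffman merges: 3/25+13/100→1/4; 21/100+1/4→23/50; 27/100+27/100→27/50; 23/50+27/50→1. L = 9/4 ≈ 2.2500.
Efficiency = H/L = 2.2426/2.2500 = 99.7%.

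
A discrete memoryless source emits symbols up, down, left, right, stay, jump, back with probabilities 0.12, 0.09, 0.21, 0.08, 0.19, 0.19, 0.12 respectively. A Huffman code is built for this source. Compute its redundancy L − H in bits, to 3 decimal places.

0.048 bits

Entropy H = −Σ p log₂ p ≈ 2.7216 bits.
Huffman merges: 2/25+9/100→17/100; 3/25+3/25→6/25; 17/100+19/100→9/25; 19/100+21/100→2/5; 6/25+9/25→3/5; 2/5+3/5→1. L = 277/100 ≈ 2.7700.
L − H = 2.7700 − 2.7216 = 0.048 bits.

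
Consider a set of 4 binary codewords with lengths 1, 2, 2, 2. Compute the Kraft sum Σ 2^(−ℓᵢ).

1.25

With common denominator 2^2 = 4: Σ 2^(−ℓᵢ) = 2/4 + 1/4 + 1/4 + 1/4 = 5/4 = 1.25.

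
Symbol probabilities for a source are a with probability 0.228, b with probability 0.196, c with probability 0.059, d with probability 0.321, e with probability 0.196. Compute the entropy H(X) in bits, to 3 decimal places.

H = −Σ pᵢ log₂ pᵢ.
−0.228·log₂(0.228) = 0.4863
−0.196·log₂(0.196) = 0.4608
−0.059·log₂(0.059) = 0.2409
−0.321·log₂(0.321) = 0.5262
−0.196·log₂(0.196) = 0.4608
Sum ≈ 2.1751 → 2.175 bits.

2.175 bits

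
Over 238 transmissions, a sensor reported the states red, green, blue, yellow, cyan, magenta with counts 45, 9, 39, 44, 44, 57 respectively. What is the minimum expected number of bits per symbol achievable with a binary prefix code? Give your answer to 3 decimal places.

Probabilities are the counts divided by 238.
Repeatedly combine the two least-probable nodes; the expected code length is the sum of the merged weights.
merge 9/238 + 39/238 → 24/119
merge 22/119 + 22/119 → 44/119
merge 45/238 + 24/119 → 93/238
merge 57/238 + 44/119 → 145/238
merge 93/238 + 145/238 → 1
L = 24/119 + 44/119 + 93/238 + 145/238 + 1 = 18/7 ≈ 2.571 bits/symbol.

2.571 bits/symbol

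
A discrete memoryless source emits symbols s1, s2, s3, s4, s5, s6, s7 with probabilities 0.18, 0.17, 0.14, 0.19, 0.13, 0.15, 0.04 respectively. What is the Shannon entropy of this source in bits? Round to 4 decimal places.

H = −Σ pᵢ log₂ pᵢ.
−0.18·log₂(0.18) = 0.4453
−0.17·log₂(0.17) = 0.4346
−0.14·log₂(0.14) = 0.3971
−0.19·log₂(0.19) = 0.4552
−0.13·log₂(0.13) = 0.3826
−0.15·log₂(0.15) = 0.4105
−0.04·log₂(0.04) = 0.1858
Sum ≈ 2.7112 → 2.7112 bits.

2.7112 bits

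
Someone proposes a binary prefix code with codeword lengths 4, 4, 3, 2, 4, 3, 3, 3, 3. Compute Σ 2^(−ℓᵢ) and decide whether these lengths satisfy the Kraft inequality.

With common denominator 2^4 = 16: Σ 2^(−ℓᵢ) = 1/16 + 1/16 + 2/16 + 4/16 + 1/16 + 2/16 + 2/16 + 2/16 + 2/16 = 17/16 = 1.0625.
Kraft's inequality requires Σ ≤ 1; here Σ = 1.0625 > 1, so no such prefix code exists.

1.0625; no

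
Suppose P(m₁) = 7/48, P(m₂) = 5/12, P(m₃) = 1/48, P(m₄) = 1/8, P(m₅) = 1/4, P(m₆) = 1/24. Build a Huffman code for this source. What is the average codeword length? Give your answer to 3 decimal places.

Repeatedly combine the two least-probable nodes; the expected code length is the sum of the merged weights.
merge 1/48 + 1/24 → 1/16
merge 1/16 + 1/8 → 3/16
merge 7/48 + 3/16 → 1/3
merge 1/4 + 1/3 → 7/12
merge 5/12 + 7/12 → 1
L = 1/16 + 3/16 + 1/3 + 7/12 + 1 = 13/6 ≈ 2.167 bits/symbol.

2.167 bits/symbol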